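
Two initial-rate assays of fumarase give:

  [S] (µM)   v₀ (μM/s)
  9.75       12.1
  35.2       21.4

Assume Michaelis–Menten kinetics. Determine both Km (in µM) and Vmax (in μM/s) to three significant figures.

In reciprocal form, 1/v = (Km/Vmax)·(1/[S]) + 1/Vmax. The two points give (1/[S], 1/v) = (0.1026, 0.08264) and (0.02841, 0.04673).
Slope = (0.08264 − 0.04673)/(0.1026 − 0.02841) = 0.4843; intercept = 0.08264 − 0.4843×0.1026 = 0.03297.
Vmax = 1/intercept = 30.3 μM/s; Km = slope × Vmax = 0.4843 × 30.3 = 14.7 µM.

Km = 14.7 µM; Vmax = 30.3 μM/s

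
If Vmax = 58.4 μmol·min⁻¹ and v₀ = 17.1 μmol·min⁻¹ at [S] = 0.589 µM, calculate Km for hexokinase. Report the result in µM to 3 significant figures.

1.42 µM

v/Vmax = 17.1/58.4 = 0.2928 = [S]/(Km+[S]).
So Km + [S] = [S]/0.2928 = 2.012 µM, giving Km = 2.012 − 0.589 = 1.42 µM.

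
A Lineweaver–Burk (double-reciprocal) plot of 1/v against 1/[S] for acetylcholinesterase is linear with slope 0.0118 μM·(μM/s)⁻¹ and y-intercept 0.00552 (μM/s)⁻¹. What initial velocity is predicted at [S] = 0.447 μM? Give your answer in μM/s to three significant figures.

31.3 μM/s

The y-intercept is 1/Vmax, so Vmax = 1/0.00552 = 181 μM/s.
The slope is Km/Vmax, so Km = 0.0118 × 181 = 2.14 μM.
Then v = 181 × 0.447/(2.14 + 0.447) = 31.3 μM/s.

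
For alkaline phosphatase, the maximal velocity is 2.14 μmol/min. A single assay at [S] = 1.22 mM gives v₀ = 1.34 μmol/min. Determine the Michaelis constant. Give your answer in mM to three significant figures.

0.728 mM

From v = Vmax[S]/(Km+[S]), Km = [S](Vmax − v)/v.
Km = 1.22 × (2.14 − 1.34) / 1.34 = 0.9760/1.34 = 0.728 mM.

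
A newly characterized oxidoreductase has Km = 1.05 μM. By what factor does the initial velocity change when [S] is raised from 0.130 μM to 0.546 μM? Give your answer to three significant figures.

3.11

Since Vmax cancels, v₂/v₁ = [S]₂(Km+[S]₁) / [S]₁(Km+[S]₂).
= 0.546×(1.05+0.130) / (0.130×(1.05+0.546)) = 0.6443/0.2075 = 3.11.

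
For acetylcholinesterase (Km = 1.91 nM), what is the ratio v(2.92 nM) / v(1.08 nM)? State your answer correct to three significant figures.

1.67

The fractional saturations are [S]/(Km+[S]) = 1.08/2.990 = 0.3612 and 2.92/4.830 = 0.6046.
v₂/v₁ is just their ratio: 0.6046/0.3612 = 1.67.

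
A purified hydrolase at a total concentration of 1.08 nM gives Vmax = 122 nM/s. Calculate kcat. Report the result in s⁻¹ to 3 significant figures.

kcat = Vmax/[E]total = 122 nM/s / 1.08 nM = 113 s⁻¹.

113 s⁻¹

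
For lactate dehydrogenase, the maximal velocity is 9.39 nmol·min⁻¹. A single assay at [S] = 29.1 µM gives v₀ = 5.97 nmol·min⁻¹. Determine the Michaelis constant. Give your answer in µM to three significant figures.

From v = Vmax[S]/(Km+[S]), Km = [S](Vmax − v)/v.
Km = 29.1 × (9.39 − 5.97) / 5.97 = 99.52/5.97 = 16.7 µM.

16.7 µM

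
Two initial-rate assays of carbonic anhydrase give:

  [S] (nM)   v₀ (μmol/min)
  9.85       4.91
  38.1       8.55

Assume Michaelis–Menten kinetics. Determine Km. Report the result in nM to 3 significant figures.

In reciprocal form, 1/v = (Km/Vmax)·(1/[S]) + 1/Vmax. The two points give (1/[S], 1/v) = (0.1015, 0.2037) and (0.02625, 0.1170).
Slope = (0.2037 − 0.1170)/(0.1015 − 0.02625) = 1.152; intercept = 0.2037 − 1.152×0.1015 = 0.08673.
Vmax = 1/intercept = 11.5 μmol/min; Km = slope × Vmax = 1.152 × 11.5 = 13.3 nM.

13.3 nM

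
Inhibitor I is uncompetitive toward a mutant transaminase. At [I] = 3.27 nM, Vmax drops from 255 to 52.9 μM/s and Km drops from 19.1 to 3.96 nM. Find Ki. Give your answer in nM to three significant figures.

0.856 nM

Uncompetitive: Vmax,app = Vmax/α (and Km,app = Km/α) with α = 1 + [I]/Ki.
α = Vmax/Vmax,app = 255/52.9 = 4.820.
Since α = 1 + [I]/Ki, [I]/Ki = 4.820 − 1 = 3.820 and Ki = 3.27/3.820 = 0.856 nM.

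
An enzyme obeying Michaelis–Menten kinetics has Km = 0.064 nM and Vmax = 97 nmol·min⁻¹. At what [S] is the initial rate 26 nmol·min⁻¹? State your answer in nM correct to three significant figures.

Rearranging v = Vmax[S]/(Km+[S]) gives [S] = Km·v/(Vmax − v).
[S] = 0.064 × 26 / (97 − 26) = 1.664/71.00 = 0.0234 nM.

0.0234 nM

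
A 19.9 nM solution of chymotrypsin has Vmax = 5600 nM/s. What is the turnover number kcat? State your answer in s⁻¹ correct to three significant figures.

kcat = Vmax/[E]total = 5600 nM/s / 19.9 nM = 281 s⁻¹.

281 s⁻¹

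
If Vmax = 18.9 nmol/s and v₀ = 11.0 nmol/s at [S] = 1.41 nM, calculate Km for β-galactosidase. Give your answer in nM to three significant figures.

v/Vmax = 11.0/18.9 = 0.5820 = [S]/(Km+[S]).
So Km + [S] = [S]/0.5820 = 2.423 nM, giving Km = 2.423 − 1.41 = 1.01 nM.

1.01 nM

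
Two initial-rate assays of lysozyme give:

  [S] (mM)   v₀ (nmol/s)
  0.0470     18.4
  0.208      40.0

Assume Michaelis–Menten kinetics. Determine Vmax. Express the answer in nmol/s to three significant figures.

From v = Vmax[S]/(Km+[S]), each point gives Vmax = v(Km+[S])/[S].
Equating: 18.4(Km+0.0470)/0.0470 = 40.0(Km+0.208)/0.208.
391.5·Km + 18.4 = 192.3·Km + 40.0, so (391.5 − 192.3)·Km = 40.0 − 18.4.
Km = 21.60/199.2 = 0.108 mM; then Vmax = 18.4(0.108+0.0470)/0.0470 = 60.9 nmol/s.

60.9 nmol/s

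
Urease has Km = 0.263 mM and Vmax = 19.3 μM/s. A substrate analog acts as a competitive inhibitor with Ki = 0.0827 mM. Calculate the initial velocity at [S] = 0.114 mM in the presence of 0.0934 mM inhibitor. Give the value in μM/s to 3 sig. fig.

With α = 1 + [I]/Ki = 1 + 0.0934/0.0827 = 2.129, the competitive rate law is v = Vmax[S] / (αKm + [S]).
v = 19.3×0.114 / (2.129×0.263 + 0.114) = 2.200/0.6740 = 3.26 μM/s.

3.26 μM/s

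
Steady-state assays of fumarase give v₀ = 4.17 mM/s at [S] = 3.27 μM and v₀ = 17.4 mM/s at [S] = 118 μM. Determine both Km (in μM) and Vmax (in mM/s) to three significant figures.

Km = 11.7 μM; Vmax = 19.1 mM/s

From v = Vmax[S]/(Km+[S]), each point gives Vmax = v(Km+[S])/[S].
Equating: 4.17(Km+3.27)/3.27 = 17.4(Km+118)/118.
1.275·Km + 4.17 = 0.1475·Km + 17.4, so (1.275 − 0.1475)·Km = 17.4 − 4.17.
Km = 13.23/1.128 = 11.7 μM; then Vmax = 4.17(11.7+3.27)/3.27 = 19.1 mM/s.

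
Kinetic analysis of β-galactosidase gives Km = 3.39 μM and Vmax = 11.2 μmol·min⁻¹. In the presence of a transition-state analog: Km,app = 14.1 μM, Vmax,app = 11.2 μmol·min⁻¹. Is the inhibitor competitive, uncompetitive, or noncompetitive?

competitive

Km increases (3.39 → 14.1 μM) while Vmax is unchanged — the hallmark of competitive inhibition.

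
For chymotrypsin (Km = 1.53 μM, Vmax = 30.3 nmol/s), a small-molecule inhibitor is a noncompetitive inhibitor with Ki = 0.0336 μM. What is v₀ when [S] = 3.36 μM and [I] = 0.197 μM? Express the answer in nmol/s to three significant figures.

α = 1 + [I]/Ki = 1 + 0.197/0.0336 = 6.863.
For a noncompetitive inhibitor, Vmax is reduced to Vmax/α while Km is unchanged: Km,app = 1.53 μM, Vmax,app = 4.41 nmol/s.
v = Vmax,app·[S]/(Km,app + [S]) = 4.41 × 3.36/(1.53 + 3.36) = 3.03 nmol/s.

3.03 nmol/s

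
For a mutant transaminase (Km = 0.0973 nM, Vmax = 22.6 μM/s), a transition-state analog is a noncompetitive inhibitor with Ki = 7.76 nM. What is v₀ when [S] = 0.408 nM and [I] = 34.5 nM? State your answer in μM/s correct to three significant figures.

3.35 μM/s

With α = 1 + [I]/Ki = 1 + 34.5/7.76 = 5.446, the noncompetitive rate law is v = (Vmax/α)·[S] / (Km + [S]).
v = (22.6/5.446)×0.408 / (0.0973 + 0.408) = 1.693/0.5053 = 3.35 μM/s.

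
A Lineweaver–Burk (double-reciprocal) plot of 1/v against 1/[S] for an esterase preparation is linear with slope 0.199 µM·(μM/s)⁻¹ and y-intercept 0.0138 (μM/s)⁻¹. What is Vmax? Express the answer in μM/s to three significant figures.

The y-intercept of a Lineweaver–Burk plot equals 1/Vmax, so Vmax = 1/0.0138 = 72.5 μM/s.

72.5 μM/s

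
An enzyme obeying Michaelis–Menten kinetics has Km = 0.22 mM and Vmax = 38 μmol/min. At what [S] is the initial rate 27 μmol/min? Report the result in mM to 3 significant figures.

0.540 mM

The required fractional saturation is v/Vmax = 27/38 = 0.7105.
Then [S]/(Km+[S]) = 0.7105 ⇒ [S] = 0.22 × 0.7105/(1 − 0.7105) = 0.540 mM.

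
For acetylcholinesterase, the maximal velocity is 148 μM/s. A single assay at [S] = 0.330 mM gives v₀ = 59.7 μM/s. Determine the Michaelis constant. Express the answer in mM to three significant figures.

0.488 mM

v/Vmax = 59.7/148 = 0.4034 = [S]/(Km+[S]).
So Km + [S] = [S]/0.4034 = 0.8181 mM, giving Km = 0.8181 − 0.330 = 0.488 mM.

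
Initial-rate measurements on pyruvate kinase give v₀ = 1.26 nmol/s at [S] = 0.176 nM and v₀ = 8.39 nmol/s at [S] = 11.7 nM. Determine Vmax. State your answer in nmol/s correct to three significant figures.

9.18 nmol/s

From v = Vmax[S]/(Km+[S]), each point gives Vmax = v(Km+[S])/[S].
Equating: 1.26(Km+0.176)/0.176 = 8.39(Km+11.7)/11.7.
7.159·Km + 1.26 = 0.7171·Km + 8.39, so (7.159 − 0.7171)·Km = 8.39 − 1.26.
Km = 7.130/6.442 = 1.11 nM; then Vmax = 1.26(1.11+0.176)/0.176 = 9.18 nmol/s.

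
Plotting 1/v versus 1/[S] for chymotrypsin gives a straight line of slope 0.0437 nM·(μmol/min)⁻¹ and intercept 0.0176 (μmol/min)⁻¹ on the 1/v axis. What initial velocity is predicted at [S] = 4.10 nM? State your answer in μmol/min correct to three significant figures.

35.4 μmol/min

The y-intercept is 1/Vmax, so Vmax = 1/0.0176 = 56.8 μmol/min.
The slope is Km/Vmax, so Km = 0.0437 × 56.8 = 2.48 nM.
Then v = 56.8 × 4.10/(2.48 + 4.10) = 35.4 μmol/min.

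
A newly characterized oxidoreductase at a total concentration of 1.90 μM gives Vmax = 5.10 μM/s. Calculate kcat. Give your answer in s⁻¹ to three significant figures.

kcat = Vmax/[E]total = 5.10 μM/s / 1.90 μM = 2.68 s⁻¹.

2.68 s⁻¹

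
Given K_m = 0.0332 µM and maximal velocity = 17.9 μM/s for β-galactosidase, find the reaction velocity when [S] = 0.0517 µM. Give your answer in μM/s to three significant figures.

10.9 μM/s

v = Vmax·[S]/(Km + [S]) = 17.9 × 0.0517 / (0.0332 + 0.0517)
  = 0.9254 / 0.08490 = 10.9 μM/s.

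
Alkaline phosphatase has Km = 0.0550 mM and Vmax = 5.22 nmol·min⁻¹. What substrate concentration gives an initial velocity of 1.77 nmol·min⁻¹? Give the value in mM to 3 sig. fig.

0.0282 mM

The required fractional saturation is v/Vmax = 1.77/5.22 = 0.3391.
Then [S]/(Km+[S]) = 0.3391 ⇒ [S] = 0.0550 × 0.3391/(1 − 0.3391) = 0.0282 mM.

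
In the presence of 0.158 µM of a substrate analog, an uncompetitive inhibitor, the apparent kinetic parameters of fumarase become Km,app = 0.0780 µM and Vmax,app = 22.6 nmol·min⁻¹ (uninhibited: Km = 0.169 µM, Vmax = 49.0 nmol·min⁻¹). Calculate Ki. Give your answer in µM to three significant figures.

Uncompetitive: Vmax,app = Vmax/α (and Km,app = Km/α) with α = 1 + [I]/Ki.
α = Vmax/Vmax,app = 49.0/22.6 = 2.168.
Since α = 1 + [I]/Ki, [I]/Ki = 2.168 − 1 = 1.168 and Ki = 0.158/1.168 = 0.135 µM.

0.135 µM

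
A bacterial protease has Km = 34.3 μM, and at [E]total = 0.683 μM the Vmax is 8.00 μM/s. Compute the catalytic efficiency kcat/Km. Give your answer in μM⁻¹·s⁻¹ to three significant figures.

0.341 μM⁻¹·s⁻¹

kcat = Vmax/[E]total = 8.00/0.683 = 11.7 s⁻¹.
kcat/Km = 11.7/34.3 = 0.341 μM⁻¹·s⁻¹.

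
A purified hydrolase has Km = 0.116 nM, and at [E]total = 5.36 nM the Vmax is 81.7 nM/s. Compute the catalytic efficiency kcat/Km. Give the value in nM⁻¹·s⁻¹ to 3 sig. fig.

131 nM⁻¹·s⁻¹

kcat = Vmax/[E]total = 81.7/5.36 = 15.2 s⁻¹.
kcat/Km = 15.2/0.116 = 131 nM⁻¹·s⁻¹.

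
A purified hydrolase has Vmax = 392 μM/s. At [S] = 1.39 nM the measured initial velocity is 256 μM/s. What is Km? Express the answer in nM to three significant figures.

v/Vmax = 256/392 = 0.6531 = [S]/(Km+[S]).
So Km + [S] = [S]/0.6531 = 2.128 nM, giving Km = 2.128 − 1.39 = 0.738 nM.

0.738 nM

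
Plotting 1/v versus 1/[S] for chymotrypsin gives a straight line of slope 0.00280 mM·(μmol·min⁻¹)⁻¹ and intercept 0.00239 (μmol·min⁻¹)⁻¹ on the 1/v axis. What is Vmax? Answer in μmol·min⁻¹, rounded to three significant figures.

The y-intercept of a Lineweaver–Burk plot equals 1/Vmax, so Vmax = 1/0.00239 = 418 μmol·min⁻¹.

418 μmol·min⁻¹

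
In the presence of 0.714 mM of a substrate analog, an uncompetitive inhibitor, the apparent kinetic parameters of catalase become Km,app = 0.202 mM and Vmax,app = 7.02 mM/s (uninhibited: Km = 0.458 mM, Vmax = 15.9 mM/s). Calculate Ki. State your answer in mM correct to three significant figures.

0.564 mM

Uncompetitive: Vmax,app = Vmax/α (and Km,app = Km/α) with α = 1 + [I]/Ki.
α = Vmax/Vmax,app = 15.9/7.02 = 2.265.
Since α = 1 + [I]/Ki, [I]/Ki = 2.265 − 1 = 1.265 and Ki = 0.714/1.265 = 0.564 mM.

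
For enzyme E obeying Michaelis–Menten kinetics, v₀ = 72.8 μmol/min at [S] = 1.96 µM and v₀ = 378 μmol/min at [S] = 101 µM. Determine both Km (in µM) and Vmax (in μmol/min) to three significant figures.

Km = 9.14 µM; Vmax = 412 μmol/min

In reciprocal form, 1/v = (Km/Vmax)·(1/[S]) + 1/Vmax. The two points give (1/[S], 1/v) = (0.5102, 0.01374) and (0.009901, 0.002646).
Slope = (0.01374 − 0.002646)/(0.5102 − 0.009901) = 0.02217; intercept = 0.01374 − 0.02217×0.5102 = 0.002426.
Vmax = 1/intercept = 412 μmol/min; Km = slope × Vmax = 0.02217 × 412 = 9.14 µM.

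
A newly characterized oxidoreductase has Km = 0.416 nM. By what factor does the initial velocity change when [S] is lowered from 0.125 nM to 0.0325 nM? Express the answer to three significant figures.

0.314

Since Vmax cancels, v₂/v₁ = [S]₂(Km+[S]₁) / [S]₁(Km+[S]₂).
= 0.0325×(0.416+0.125) / (0.125×(0.416+0.0325)) = 0.01758/0.05606 = 0.314.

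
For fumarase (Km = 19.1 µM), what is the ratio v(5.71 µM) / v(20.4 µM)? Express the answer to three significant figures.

Since Vmax cancels, v₂/v₁ = [S]₂(Km+[S]₁) / [S]₁(Km+[S]₂).
= 5.71×(19.1+20.4) / (20.4×(19.1+5.71)) = 225.5/506.1 = 0.446.

0.446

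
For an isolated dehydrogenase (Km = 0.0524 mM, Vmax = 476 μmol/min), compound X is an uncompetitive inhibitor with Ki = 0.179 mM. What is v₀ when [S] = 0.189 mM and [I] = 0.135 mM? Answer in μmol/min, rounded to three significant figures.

234 μmol/min

With α = 1 + [I]/Ki = 1 + 0.135/0.179 = 1.754, the uncompetitive rate law is v = (Vmax/α)·[S] / (Km/α + [S]).
v = (476/1.754)×0.189 / (0.0524/1.754 + 0.189) = 51.29/0.2189 = 234 μmol/min.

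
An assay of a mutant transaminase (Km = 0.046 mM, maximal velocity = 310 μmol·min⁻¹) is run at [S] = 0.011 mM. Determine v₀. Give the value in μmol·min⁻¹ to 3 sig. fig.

[S]/(Km+[S]) = 0.011/0.05700 = 0.1930, the fractional saturation.
v = 0.1930 × Vmax = 0.1930 × 310 = 59.8 μmol·min⁻¹.

59.8 μmol·min⁻¹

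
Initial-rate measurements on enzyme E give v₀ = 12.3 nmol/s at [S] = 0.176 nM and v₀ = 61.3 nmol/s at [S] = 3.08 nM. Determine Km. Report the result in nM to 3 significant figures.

From v = Vmax[S]/(Km+[S]), each point gives Vmax = v(Km+[S])/[S].
Equating: 12.3(Km+0.176)/0.176 = 61.3(Km+3.08)/3.08.
69.89·Km + 12.3 = 19.90·Km + 61.3, so (69.89 − 19.90)·Km = 61.3 − 12.3.
Km = 49.00/49.98 = 0.980 nM; then Vmax = 12.3(0.980+0.176)/0.176 = 80.8 nmol/s.

0.980 nM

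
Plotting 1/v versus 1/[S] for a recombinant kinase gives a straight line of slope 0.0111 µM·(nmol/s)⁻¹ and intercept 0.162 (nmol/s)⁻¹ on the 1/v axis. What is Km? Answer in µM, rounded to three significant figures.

0.0685 µM

y-intercept = 1/Vmax ⇒ Vmax = 6.17 nmol/s; slope = Km/Vmax ⇒ Km = slope × Vmax.
Km = 0.0111 × 6.17 = 0.0685 µM.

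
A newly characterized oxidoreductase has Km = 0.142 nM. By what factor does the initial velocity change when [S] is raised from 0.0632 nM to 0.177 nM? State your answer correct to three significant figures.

1.80

Since Vmax cancels, v₂/v₁ = [S]₂(Km+[S]₁) / [S]₁(Km+[S]₂).
= 0.177×(0.142+0.0632) / (0.0632×(0.142+0.177)) = 0.03632/0.02016 = 1.80.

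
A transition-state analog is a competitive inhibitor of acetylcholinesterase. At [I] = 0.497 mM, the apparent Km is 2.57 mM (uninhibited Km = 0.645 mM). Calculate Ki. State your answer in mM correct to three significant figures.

0.167 mM

Competitive: Km,app = α·Km with α = 1 + [I]/Ki.
α = Km,app/Km = 2.57/0.645 = 3.984.
Ki = [I]/(α − 1) = 0.497/2.984 = 0.167 mM.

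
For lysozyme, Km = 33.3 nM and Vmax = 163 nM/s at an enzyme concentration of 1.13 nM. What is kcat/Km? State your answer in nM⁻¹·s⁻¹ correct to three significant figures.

kcat = Vmax/[E]total = 163/1.13 = 144 s⁻¹.
kcat/Km = 144/33.3 = 4.33 nM⁻¹·s⁻¹.

4.33 nM⁻¹·s⁻¹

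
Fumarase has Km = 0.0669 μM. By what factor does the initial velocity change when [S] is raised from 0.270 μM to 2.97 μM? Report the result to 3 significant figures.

1.22

Since Vmax cancels, v₂/v₁ = [S]₂(Km+[S]₁) / [S]₁(Km+[S]₂).
= 2.97×(0.0669+0.270) / (0.270×(0.0669+2.97)) = 1.001/0.8200 = 1.22.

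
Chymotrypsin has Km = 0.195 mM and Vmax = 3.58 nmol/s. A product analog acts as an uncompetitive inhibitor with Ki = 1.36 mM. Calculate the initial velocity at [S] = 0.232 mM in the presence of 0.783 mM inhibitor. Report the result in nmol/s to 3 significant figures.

α = 1 + [I]/Ki = 1 + 0.783/1.36 = 1.576.
For an uncompetitive inhibitor, both parameters are divided by α, giving Vmax/α and Km/α: Km,app = 0.124 mM, Vmax,app = 2.27 nmol/s.
v = Vmax,app·[S]/(Km,app + [S]) = 2.27 × 0.232/(0.124 + 0.232) = 1.48 nmol/s.

1.48 nmol/s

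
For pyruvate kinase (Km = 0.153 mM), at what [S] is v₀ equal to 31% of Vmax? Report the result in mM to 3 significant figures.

v/Vmax = [S]/(Km+[S]) = 0.31, so [S] = Km·0.31/(1 − 0.31) = 0.153 × 0.4493.
[S] = 0.0687 mM.

0.0687 mM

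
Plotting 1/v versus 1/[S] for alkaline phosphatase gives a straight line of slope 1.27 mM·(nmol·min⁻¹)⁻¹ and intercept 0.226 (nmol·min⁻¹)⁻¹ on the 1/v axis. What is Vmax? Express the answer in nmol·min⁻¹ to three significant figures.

The y-intercept of a Lineweaver–Burk plot equals 1/Vmax, so Vmax = 1/0.226 = 4.42 nmol·min⁻¹.

4.42 nmol·min⁻¹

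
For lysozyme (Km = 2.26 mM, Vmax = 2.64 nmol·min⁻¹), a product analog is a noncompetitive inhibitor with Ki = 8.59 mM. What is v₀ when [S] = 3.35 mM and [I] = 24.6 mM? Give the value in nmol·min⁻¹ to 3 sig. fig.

With α = 1 + [I]/Ki = 1 + 24.6/8.59 = 3.864, the noncompetitive rate law is v = (Vmax/α)·[S] / (Km + [S]).
v = (2.64/3.864)×3.35 / (2.26 + 3.35) = 2.289/5.610 = 0.408 nmol·min⁻¹.

0.408 nmol·min⁻¹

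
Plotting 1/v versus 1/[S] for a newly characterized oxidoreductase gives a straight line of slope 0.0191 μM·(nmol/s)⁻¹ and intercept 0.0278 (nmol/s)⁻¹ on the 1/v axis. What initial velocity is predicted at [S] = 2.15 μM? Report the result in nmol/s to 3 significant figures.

The y-intercept is 1/Vmax, so Vmax = 1/0.0278 = 36.0 nmol/s.
The slope is Km/Vmax, so Km = 0.0191 × 36.0 = 0.687 μM.
Then v = 36.0 × 2.15/(0.687 + 2.15) = 27.3 nmol/s.

27.3 nmol/s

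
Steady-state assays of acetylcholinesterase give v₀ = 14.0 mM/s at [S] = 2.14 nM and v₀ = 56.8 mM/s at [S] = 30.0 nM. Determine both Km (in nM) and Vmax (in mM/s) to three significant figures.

Km = 9.21 nM; Vmax = 74.2 mM/s

From v = Vmax[S]/(Km+[S]), each point gives Vmax = v(Km+[S])/[S].
Equating: 14.0(Km+2.14)/2.14 = 56.8(Km+30.0)/30.0.
6.542·Km + 14.0 = 1.893·Km + 56.8, so (6.542 − 1.893)·Km = 56.8 − 14.0.
Km = 42.80/4.649 = 9.21 nM; then Vmax = 14.0(9.21+2.14)/2.14 = 74.2 mM/s.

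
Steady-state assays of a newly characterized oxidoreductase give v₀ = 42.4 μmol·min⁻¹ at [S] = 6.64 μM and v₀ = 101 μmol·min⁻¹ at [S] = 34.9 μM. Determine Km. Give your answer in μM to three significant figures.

From v = Vmax[S]/(Km+[S]), each point gives Vmax = v(Km+[S])/[S].
Equating: 42.4(Km+6.64)/6.64 = 101(Km+34.9)/34.9.
6.386·Km + 42.4 = 2.894·Km + 101, so (6.386 − 2.894)·Km = 101 − 42.4.
Km = 58.60/3.492 = 16.8 μM; then Vmax = 42.4(16.8+6.64)/6.64 = 150 μmol·min⁻¹.

16.8 μM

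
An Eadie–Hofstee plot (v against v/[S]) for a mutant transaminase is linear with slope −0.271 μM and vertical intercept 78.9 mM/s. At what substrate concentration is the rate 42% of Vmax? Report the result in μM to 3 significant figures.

0.196 μM

The Eadie–Hofstee slope gives Km = 0.271 μM (slope = −Km).
v/Vmax = [S]/(Km+[S]) = 0.42 ⇒ [S] = Km·0.42/(1−0.42) = 0.271 × 0.7241 = 0.196 μM.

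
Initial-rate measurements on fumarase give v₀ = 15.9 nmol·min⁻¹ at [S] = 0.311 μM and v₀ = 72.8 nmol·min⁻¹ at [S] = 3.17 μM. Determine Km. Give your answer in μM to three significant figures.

From v = Vmax[S]/(Km+[S]), each point gives Vmax = v(Km+[S])/[S].
Equating: 15.9(Km+0.311)/0.311 = 72.8(Km+3.17)/3.17.
51.13·Km + 15.9 = 22.97·Km + 72.8, so (51.13 − 22.97)·Km = 72.8 − 15.9.
Km = 56.90/28.16 = 2.02 μM; then Vmax = 15.9(2.02+0.311)/0.311 = 119 nmol·min⁻¹.

2.02 μM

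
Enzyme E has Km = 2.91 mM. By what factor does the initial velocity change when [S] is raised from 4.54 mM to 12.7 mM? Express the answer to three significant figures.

The fractional saturations are [S]/(Km+[S]) = 4.54/7.450 = 0.6094 and 12.7/15.61 = 0.8136.
v₂/v₁ is just their ratio: 0.8136/0.6094 = 1.34.

1.34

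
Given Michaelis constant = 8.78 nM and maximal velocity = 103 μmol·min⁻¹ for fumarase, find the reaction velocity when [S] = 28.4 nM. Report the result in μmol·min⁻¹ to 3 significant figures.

v = Vmax·[S]/(Km + [S]) = 103 × 28.4 / (8.78 + 28.4)
  = 2925 / 37.18 = 78.7 μmol·min⁻¹.

78.7 μmol·min⁻¹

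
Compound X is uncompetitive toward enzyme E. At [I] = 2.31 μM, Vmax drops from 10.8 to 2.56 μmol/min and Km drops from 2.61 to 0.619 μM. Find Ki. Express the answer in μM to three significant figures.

Uncompetitive: Vmax,app = Vmax/α (and Km,app = Km/α) with α = 1 + [I]/Ki.
α = Vmax/Vmax,app = 10.8/2.56 = 4.219.
Since α = 1 + [I]/Ki, [I]/Ki = 4.219 − 1 = 3.219 and Ki = 2.31/3.219 = 0.718 μM.

0.718 μM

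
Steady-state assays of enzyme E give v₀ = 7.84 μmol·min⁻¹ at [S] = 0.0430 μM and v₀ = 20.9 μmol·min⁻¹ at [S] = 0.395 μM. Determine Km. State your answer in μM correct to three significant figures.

In reciprocal form, 1/v = (Km/Vmax)·(1/[S]) + 1/Vmax. The two points give (1/[S], 1/v) = (23.26, 0.1276) and (2.532, 0.04785).
Slope = (0.1276 − 0.04785)/(23.26 − 2.532) = 0.003846; intercept = 0.1276 − 0.003846×23.26 = 0.03811.
Vmax = 1/intercept = 26.2 μmol·min⁻¹; Km = slope × Vmax = 0.003846 × 26.2 = 0.101 μM.

0.101 μM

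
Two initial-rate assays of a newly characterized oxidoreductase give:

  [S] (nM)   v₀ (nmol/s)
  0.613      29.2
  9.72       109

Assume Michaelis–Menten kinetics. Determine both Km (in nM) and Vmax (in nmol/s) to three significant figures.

Km = 2.19 nM; Vmax = 134 nmol/s

In reciprocal form, 1/v = (Km/Vmax)·(1/[S]) + 1/Vmax. The two points give (1/[S], 1/v) = (1.631, 0.03425) and (0.1029, 0.009174).
Slope = (0.03425 − 0.009174)/(1.631 − 0.1029) = 0.01640; intercept = 0.03425 − 0.01640×1.631 = 0.007487.
Vmax = 1/intercept = 134 nmol/s; Km = slope × Vmax = 0.01640 × 134 = 2.19 nM.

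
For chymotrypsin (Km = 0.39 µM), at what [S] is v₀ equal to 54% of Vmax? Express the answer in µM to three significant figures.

v/Vmax = [S]/(Km+[S]) = 0.54, so [S] = Km·0.54/(1 − 0.54) = 0.39 × 1.174.
[S] = 0.458 µM.

0.458 µM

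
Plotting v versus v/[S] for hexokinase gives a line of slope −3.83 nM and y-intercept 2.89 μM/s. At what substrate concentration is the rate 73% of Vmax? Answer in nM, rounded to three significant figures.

10.4 nM

The Eadie–Hofstee slope gives Km = 3.83 nM (slope = −Km).
v/Vmax = [S]/(Km+[S]) = 0.73 ⇒ [S] = Km·0.73/(1−0.73) = 3.83 × 2.704 = 10.4 nM.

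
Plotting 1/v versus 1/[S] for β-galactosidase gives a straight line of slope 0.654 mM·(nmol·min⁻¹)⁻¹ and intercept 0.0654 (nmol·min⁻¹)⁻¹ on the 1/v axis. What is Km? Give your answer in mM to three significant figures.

y-intercept = 1/Vmax ⇒ Vmax = 15.3 nmol·min⁻¹; slope = Km/Vmax ⇒ Km = slope × Vmax.
Km = 0.654 × 15.3 = 10.0 mM.

10.0 mM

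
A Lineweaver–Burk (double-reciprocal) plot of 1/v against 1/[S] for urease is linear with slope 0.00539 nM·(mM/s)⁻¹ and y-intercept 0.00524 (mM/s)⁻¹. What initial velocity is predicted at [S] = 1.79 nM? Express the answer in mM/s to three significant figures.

The y-intercept is 1/Vmax, so Vmax = 1/0.00524 = 191 mM/s.
The slope is Km/Vmax, so Km = 0.00539 × 191 = 1.03 nM.
Then v = 191 × 1.79/(1.03 + 1.79) = 121 mM/s.

121 mM/s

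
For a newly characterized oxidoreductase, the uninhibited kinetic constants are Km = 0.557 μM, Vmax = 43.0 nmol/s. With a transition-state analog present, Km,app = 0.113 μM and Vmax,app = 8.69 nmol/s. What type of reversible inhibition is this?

uncompetitive

Both Km and Vmax decrease by the same factor (~4.95-fold) — characteristic of uncompetitive inhibition.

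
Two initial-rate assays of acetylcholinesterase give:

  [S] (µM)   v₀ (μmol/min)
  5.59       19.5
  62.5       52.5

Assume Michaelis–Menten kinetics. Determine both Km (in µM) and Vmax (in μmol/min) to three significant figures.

In reciprocal form, 1/v = (Km/Vmax)·(1/[S]) + 1/Vmax. The two points give (1/[S], 1/v) = (0.1789, 0.05128) and (0.01600, 0.01905).
Slope = (0.05128 − 0.01905)/(0.1789 − 0.01600) = 0.1979; intercept = 0.05128 − 0.1979×0.1789 = 0.01588.
Vmax = 1/intercept = 63.0 μmol/min; Km = slope × Vmax = 0.1979 × 63.0 = 12.5 µM.

Km = 12.5 µM; Vmax = 63.0 μmol/min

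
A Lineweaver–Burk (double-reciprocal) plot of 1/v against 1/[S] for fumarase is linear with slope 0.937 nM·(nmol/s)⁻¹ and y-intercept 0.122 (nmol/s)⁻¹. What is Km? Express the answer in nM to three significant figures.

y-intercept = 1/Vmax ⇒ Vmax = 8.20 nmol/s; slope = Km/Vmax ⇒ Km = slope × Vmax.
Km = 0.937 × 8.20 = 7.68 nM.

7.68 nM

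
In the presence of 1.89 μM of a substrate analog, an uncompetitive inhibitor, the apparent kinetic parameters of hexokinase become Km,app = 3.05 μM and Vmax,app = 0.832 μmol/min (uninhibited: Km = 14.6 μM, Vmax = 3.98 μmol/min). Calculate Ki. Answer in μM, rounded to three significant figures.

Uncompetitive: Vmax,app = Vmax/α (and Km,app = Km/α) with α = 1 + [I]/Ki.
α = Vmax/Vmax,app = 3.98/0.832 = 4.784.
Ki = [I]/(α − 1) = 1.89/3.784 = 0.500 μM.

0.500 μM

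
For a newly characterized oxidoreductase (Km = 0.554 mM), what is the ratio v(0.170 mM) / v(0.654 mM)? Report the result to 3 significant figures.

0.434

Since Vmax cancels, v₂/v₁ = [S]₂(Km+[S]₁) / [S]₁(Km+[S]₂).
= 0.170×(0.554+0.654) / (0.654×(0.554+0.170)) = 0.2054/0.4735 = 0.434.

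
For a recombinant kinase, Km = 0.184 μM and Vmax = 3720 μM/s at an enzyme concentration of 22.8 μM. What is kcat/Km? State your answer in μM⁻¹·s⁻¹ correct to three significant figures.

kcat = Vmax/[E]total = 3720/22.8 = 163 s⁻¹.
kcat/Km = 163/0.184 = 887 μM⁻¹·s⁻¹.

887 μM⁻¹·s⁻¹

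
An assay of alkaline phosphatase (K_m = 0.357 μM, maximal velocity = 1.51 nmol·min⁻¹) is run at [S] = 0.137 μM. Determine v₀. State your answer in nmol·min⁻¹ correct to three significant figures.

0.419 nmol·min⁻¹

[S]/(Km+[S]) = 0.137/0.4940 = 0.2773, the fractional saturation.
v = 0.2773 × Vmax = 0.2773 × 1.51 = 0.419 nmol·min⁻¹.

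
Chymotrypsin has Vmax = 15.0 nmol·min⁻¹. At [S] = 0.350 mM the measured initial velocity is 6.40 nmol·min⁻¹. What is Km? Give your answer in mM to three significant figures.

v/Vmax = 6.40/15.0 = 0.4267 = [S]/(Km+[S]).
So Km + [S] = [S]/0.4267 = 0.8203 mM, giving Km = 0.8203 − 0.350 = 0.470 mM.

0.470 mM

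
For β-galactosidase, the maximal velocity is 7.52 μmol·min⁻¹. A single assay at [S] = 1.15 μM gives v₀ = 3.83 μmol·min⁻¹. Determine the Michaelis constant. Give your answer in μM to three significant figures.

v/Vmax = 3.83/7.52 = 0.5093 = [S]/(Km+[S]).
So Km + [S] = [S]/0.5093 = 2.258 μM, giving Km = 2.258 − 1.15 = 1.11 μM.

1.11 μM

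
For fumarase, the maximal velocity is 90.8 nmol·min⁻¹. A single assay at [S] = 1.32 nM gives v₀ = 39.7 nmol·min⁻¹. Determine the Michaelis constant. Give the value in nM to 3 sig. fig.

From v = Vmax[S]/(Km+[S]), Km = [S](Vmax − v)/v.
Km = 1.32 × (90.8 − 39.7) / 39.7 = 67.45/39.7 = 1.70 nM.

1.70 nM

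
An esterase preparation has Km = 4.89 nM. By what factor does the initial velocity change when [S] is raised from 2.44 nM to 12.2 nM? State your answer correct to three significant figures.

Since Vmax cancels, v₂/v₁ = [S]₂(Km+[S]₁) / [S]₁(Km+[S]₂).
= 12.2×(4.89+2.44) / (2.44×(4.89+12.2)) = 89.43/41.70 = 2.14.

2.14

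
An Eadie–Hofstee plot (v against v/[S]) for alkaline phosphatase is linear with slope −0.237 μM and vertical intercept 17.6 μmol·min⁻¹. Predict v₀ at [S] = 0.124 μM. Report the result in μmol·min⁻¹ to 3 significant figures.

In the Eadie–Hofstee form v = Vmax − Km·(v/[S]), the slope is −Km and the intercept is Vmax, so Km = 0.237 μM and Vmax = 17.6 μmol·min⁻¹.
v = 17.6 × 0.124/(0.237 + 0.124) = 6.05 μmol·min⁻¹.

6.05 μmol·min⁻¹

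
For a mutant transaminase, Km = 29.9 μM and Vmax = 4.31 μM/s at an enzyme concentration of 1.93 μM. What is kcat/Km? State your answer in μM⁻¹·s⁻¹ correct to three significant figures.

kcat = Vmax/[E]total = 4.31/1.93 = 2.23 s⁻¹.
kcat/Km = 2.23/29.9 = 0.0747 μM⁻¹·s⁻¹.

0.0747 μM⁻¹·s⁻¹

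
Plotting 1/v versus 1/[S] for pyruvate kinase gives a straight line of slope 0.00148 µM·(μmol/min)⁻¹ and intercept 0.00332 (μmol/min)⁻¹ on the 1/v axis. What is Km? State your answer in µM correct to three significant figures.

0.446 µM

y-intercept = 1/Vmax ⇒ Vmax = 301 μmol/min; slope = Km/Vmax ⇒ Km = slope × Vmax.
Km = 0.00148 × 301 = 0.446 µM.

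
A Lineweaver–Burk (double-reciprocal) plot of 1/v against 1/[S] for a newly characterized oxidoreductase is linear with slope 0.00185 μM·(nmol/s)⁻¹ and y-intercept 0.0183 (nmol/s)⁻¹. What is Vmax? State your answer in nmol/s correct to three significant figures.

54.6 nmol/s

The y-intercept of a Lineweaver–Burk plot equals 1/Vmax, so Vmax = 1/0.0183 = 54.6 nmol/s.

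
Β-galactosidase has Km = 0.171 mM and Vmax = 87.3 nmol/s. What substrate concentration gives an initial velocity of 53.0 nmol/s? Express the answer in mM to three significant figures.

The required fractional saturation is v/Vmax = 53.0/87.3 = 0.6071.
Then [S]/(Km+[S]) = 0.6071 ⇒ [S] = 0.171 × 0.6071/(1 − 0.6071) = 0.264 mM.

0.264 mM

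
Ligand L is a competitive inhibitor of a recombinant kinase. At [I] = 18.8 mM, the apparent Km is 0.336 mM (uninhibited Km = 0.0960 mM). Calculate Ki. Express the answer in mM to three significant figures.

7.52 mM

Competitive: Km,app = α·Km with α = 1 + [I]/Ki.
α = Km,app/Km = 0.336/0.0960 = 3.500.
Since α = 1 + [I]/Ki, [I]/Ki = 3.500 − 1 = 2.500 and Ki = 18.8/2.500 = 7.52 mM.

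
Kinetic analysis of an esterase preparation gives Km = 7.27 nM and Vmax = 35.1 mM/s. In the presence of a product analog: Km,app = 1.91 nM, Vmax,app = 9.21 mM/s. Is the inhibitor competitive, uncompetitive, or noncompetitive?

Both Km and Vmax decrease by the same factor (~3.81-fold) — characteristic of uncompetitive inhibition.

uncompetitive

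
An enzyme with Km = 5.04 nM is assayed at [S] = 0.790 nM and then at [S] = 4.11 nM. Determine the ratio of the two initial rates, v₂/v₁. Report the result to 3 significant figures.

The fractional saturations are [S]/(Km+[S]) = 0.790/5.830 = 0.1355 and 4.11/9.150 = 0.4492.
v₂/v₁ is just their ratio: 0.4492/0.1355 = 3.31.

3.31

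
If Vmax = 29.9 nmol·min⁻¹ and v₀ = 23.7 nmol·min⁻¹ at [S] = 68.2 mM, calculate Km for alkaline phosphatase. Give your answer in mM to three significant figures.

v/Vmax = 23.7/29.9 = 0.7926 = [S]/(Km+[S]).
So Km + [S] = [S]/0.7926 = 86.04 mM, giving Km = 86.04 − 68.2 = 17.8 mM.

17.8 mM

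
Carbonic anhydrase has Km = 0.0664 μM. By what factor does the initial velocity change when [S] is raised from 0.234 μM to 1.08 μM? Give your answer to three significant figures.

Since Vmax cancels, v₂/v₁ = [S]₂(Km+[S]₁) / [S]₁(Km+[S]₂).
= 1.08×(0.0664+0.234) / (0.234×(0.0664+1.08)) = 0.3244/0.2683 = 1.21.

1.21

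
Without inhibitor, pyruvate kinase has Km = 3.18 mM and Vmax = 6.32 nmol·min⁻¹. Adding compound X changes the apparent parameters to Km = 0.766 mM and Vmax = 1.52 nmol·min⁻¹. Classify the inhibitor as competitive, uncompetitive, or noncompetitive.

Both Km and Vmax decrease by the same factor (~4.15-fold) — characteristic of uncompetitive inhibition.

uncompetitive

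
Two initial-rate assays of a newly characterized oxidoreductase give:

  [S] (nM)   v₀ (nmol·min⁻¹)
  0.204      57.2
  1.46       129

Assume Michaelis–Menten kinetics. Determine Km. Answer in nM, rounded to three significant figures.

0.374 nM

In reciprocal form, 1/v = (Km/Vmax)·(1/[S]) + 1/Vmax. The two points give (1/[S], 1/v) = (4.902, 0.01748) and (0.6849, 0.007752).
Slope = (0.01748 − 0.007752)/(4.902 − 0.6849) = 0.002307; intercept = 0.01748 − 0.002307×4.902 = 0.006171.
Vmax = 1/intercept = 162 nmol·min⁻¹; Km = slope × Vmax = 0.002307 × 162 = 0.374 nM.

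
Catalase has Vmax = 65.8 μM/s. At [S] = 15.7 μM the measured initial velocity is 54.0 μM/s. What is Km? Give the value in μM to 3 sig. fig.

3.43 μM

v/Vmax = 54.0/65.8 = 0.8207 = [S]/(Km+[S]).
So Km + [S] = [S]/0.8207 = 19.13 μM, giving Km = 19.13 − 15.7 = 3.43 μM.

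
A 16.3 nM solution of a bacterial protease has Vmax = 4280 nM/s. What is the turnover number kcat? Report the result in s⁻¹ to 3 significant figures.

263 s⁻¹

kcat = Vmax/[E]total = 4280 nM/s / 16.3 nM = 263 s⁻¹.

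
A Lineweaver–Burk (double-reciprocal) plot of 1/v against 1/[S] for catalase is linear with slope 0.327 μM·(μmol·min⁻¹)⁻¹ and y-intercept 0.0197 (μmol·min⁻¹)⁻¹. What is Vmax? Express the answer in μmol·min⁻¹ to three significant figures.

50.8 μmol·min⁻¹

The y-intercept of a Lineweaver–Burk plot equals 1/Vmax, so Vmax = 1/0.0197 = 50.8 μmol·min⁻¹.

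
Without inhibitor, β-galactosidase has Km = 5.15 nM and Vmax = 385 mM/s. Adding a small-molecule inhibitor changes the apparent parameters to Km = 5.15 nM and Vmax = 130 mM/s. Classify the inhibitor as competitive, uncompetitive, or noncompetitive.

Vmax decreases (385 → 130 mM/s) while Km is unchanged — pure noncompetitive inhibition.

noncompetitive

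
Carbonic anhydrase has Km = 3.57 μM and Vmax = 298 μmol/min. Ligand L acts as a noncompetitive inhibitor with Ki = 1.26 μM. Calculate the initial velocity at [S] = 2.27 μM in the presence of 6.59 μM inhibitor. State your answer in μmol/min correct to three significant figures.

18.6 μmol/min

With α = 1 + [I]/Ki = 1 + 6.59/1.26 = 6.230, the noncompetitive rate law is v = (Vmax/α)·[S] / (Km + [S]).
v = (298/6.230)×2.27 / (3.57 + 2.27) = 108.6/5.840 = 18.6 μmol/min.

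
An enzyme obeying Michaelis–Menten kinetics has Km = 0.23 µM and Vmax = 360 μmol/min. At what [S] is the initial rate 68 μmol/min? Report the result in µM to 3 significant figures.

The required fractional saturation is v/Vmax = 68/360 = 0.1889.
Then [S]/(Km+[S]) = 0.1889 ⇒ [S] = 0.23 × 0.1889/(1 − 0.1889) = 0.0536 µM.

0.0536 µM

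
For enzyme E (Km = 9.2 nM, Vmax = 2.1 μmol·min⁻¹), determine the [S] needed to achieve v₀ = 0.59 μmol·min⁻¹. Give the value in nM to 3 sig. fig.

Rearranging v = Vmax[S]/(Km+[S]) gives [S] = Km·v/(Vmax − v).
[S] = 9.2 × 0.59 / (2.1 − 0.59) = 5.428/1.510 = 3.59 nM.

3.59 nM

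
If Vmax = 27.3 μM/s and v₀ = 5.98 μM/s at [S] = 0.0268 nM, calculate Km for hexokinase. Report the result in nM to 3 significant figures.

From v = Vmax[S]/(Km+[S]), Km = [S](Vmax − v)/v.
Km = 0.0268 × (27.3 − 5.98) / 5.98 = 0.5714/5.98 = 0.0955 nM.

0.0955 nM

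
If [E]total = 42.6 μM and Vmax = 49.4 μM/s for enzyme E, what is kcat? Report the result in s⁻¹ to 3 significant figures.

1.16 s⁻¹

kcat = Vmax/[E]total = 49.4 μM/s / 42.6 μM = 1.16 s⁻¹.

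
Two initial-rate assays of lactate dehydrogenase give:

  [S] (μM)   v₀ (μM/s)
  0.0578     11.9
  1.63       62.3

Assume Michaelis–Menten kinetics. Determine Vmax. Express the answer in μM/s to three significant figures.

From v = Vmax[S]/(Km+[S]), each point gives Vmax = v(Km+[S])/[S].
Equating: 11.9(Km+0.0578)/0.0578 = 62.3(Km+1.63)/1.63.
205.9·Km + 11.9 = 38.22·Km + 62.3, so (205.9 − 38.22)·Km = 62.3 − 11.9.
Km = 50.40/167.7 = 0.301 μM; then Vmax = 11.9(0.301+0.0578)/0.0578 = 73.8 μM/s.

73.8 μM/s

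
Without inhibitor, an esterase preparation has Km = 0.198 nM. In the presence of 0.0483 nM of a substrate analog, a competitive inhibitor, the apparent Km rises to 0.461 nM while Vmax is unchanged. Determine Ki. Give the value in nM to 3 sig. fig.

0.0364 nM

Competitive: Km,app = α·Km with α = 1 + [I]/Ki.
α = Km,app/Km = 0.461/0.198 = 2.328.
Since α = 1 + [I]/Ki, [I]/Ki = 2.328 − 1 = 1.328 and Ki = 0.0483/1.328 = 0.0364 nM.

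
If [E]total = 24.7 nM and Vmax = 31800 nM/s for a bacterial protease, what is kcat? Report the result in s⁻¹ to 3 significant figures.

kcat = Vmax/[E]total = 31800 nM/s / 24.7 nM = 1290 s⁻¹.

1290 s⁻¹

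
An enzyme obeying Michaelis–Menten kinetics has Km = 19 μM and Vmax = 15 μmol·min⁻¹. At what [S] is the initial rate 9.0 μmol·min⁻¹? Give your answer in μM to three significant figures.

Rearranging v = Vmax[S]/(Km+[S]) gives [S] = Km·v/(Vmax − v).
[S] = 19 × 9.0 / (15 − 9.0) = 171.0/6.000 = 28.5 μM.

28.5 μM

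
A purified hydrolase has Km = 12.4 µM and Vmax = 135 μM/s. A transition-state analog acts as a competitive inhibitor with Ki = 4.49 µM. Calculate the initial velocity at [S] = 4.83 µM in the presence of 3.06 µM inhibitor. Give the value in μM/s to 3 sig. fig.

25.4 μM/s

α = 1 + [I]/Ki = 1 + 3.06/4.49 = 1.682.
For a competitive inhibitor, Vmax is unchanged and the apparent Km becomes α·Km: Km,app = 20.9 µM, Vmax,app = 135 μM/s.
v = Vmax,app·[S]/(Km,app + [S]) = 135 × 4.83/(20.9 + 4.83) = 25.4 μM/s.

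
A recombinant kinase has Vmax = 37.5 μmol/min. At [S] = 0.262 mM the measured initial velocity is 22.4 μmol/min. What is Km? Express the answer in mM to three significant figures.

0.177 mM

v/Vmax = 22.4/37.5 = 0.5973 = [S]/(Km+[S]).
So Km + [S] = [S]/0.5973 = 0.4386 mM, giving Km = 0.4386 − 0.262 = 0.177 mM.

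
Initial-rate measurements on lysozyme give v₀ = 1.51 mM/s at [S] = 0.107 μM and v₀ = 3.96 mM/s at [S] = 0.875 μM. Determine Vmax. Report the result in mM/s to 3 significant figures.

5.12 mM/s

From v = Vmax[S]/(Km+[S]), each point gives Vmax = v(Km+[S])/[S].
Equating: 1.51(Km+0.107)/0.107 = 3.96(Km+0.875)/0.875.
14.11·Km + 1.51 = 4.526·Km + 3.96, so (14.11 − 4.526)·Km = 3.96 − 1.51.
Km = 2.450/9.586 = 0.256 μM; then Vmax = 1.51(0.256+0.107)/0.107 = 5.12 mM/s.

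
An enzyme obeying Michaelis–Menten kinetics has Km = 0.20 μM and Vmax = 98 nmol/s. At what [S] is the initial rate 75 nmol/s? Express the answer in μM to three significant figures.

0.652 μM

The required fractional saturation is v/Vmax = 75/98 = 0.7653.
Then [S]/(Km+[S]) = 0.7653 ⇒ [S] = 0.20 × 0.7653/(1 − 0.7653) = 0.652 μM.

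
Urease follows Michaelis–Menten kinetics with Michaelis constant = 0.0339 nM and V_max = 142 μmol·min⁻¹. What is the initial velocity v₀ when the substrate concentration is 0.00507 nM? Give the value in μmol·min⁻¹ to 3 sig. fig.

v = Vmax·[S]/(Km + [S]) = 142 × 0.00507 / (0.0339 + 0.00507)
  = 0.7199 / 0.03897 = 18.5 μmol·min⁻¹.

18.5 μmol·min⁻¹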